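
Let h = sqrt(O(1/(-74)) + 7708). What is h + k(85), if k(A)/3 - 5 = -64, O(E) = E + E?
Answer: -177 + sqrt(10552215)/37 ≈ -89.205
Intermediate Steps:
O(E) = 2*E
k(A) = -177 (k(A) = 15 + 3*(-64) = 15 - 192 = -177)
h = sqrt(10552215)/37 (h = sqrt(2/(-74) + 7708) = sqrt(2*(-1/74) + 7708) = sqrt(-1/37 + 7708) = sqrt(285195/37) = sqrt(10552215)/37 ≈ 87.795)
h + k(85) = sqrt(10552215)/37 - 177 = -177 + sqrt(10552215)/37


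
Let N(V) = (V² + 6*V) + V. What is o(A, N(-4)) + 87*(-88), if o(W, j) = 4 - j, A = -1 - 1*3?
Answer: -7640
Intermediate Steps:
A = -4 (A = -1 - 3 = -4)
N(V) = V² + 7*V
o(A, N(-4)) + 87*(-88) = (4 - (-4)*(7 - 4)) + 87*(-88) = (4 - (-4)*3) - 7656 = (4 - 1*(-12)) - 7656 = (4 + 12) - 7656 = 16 - 7656 = -7640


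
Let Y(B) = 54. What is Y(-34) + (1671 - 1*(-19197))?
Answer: 20922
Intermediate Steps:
Y(-34) + (1671 - 1*(-19197)) = 54 + (1671 - 1*(-19197)) = 54 + (1671 + 19197) = 54 + 20868 = 20922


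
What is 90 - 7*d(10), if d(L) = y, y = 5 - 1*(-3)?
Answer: 34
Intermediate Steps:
y = 8 (y = 5 + 3 = 8)
d(L) = 8
90 - 7*d(10) = 90 - 7*8 = 90 - 56 = 34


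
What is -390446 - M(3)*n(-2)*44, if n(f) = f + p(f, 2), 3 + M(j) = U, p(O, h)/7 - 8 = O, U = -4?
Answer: -378126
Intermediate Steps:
p(O, h) = 56 + 7*O
M(j) = -7 (M(j) = -3 - 4 = -7)
n(f) = 56 + 8*f (n(f) = f + (56 + 7*f) = 56 + 8*f)
-390446 - M(3)*n(-2)*44 = -390446 - (-7*(56 + 8*(-2)))*44 = -390446 - (-7*(56 - 16))*44 = -390446 - (-7*40)*44 = -390446 - (-280)*44 = -390446 - 1*(-12320) = -390446 + 12320 = -378126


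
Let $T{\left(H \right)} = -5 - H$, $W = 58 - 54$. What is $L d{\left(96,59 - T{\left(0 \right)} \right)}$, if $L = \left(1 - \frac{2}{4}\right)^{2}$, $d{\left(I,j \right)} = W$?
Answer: $1$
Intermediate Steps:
$W = 4$ ($W = 58 - 54 = 4$)
$d{\left(I,j \right)} = 4$
$L = \frac{1}{4}$ ($L = \left(1 - \frac{1}{2}\right)^{2} = \left(\frac{1}{2}\right)^{2} = \frac{1}{4} \approx 0.25$)
$L d{\left(96,59 - T{\left(0 \right)} \right)} = \frac{1}{4} \cdot 4 = 1$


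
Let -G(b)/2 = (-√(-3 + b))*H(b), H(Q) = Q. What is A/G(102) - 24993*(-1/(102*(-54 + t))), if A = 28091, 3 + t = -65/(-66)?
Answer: -274923/62849 + 28091*√11/6732 ≈ 9.4651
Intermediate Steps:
t = -133/66 (t = -3 - 65/(-66) = -3 - 65*(-1/66) = -3 + 65/66 = -133/66 ≈ -2.0152)
G(b) = 2*b*√(-3 + b) (G(b) = -2*(-√(-3 + b))*b = -(-2)*b*√(-3 + b) = 2*b*√(-3 + b))
A/G(102) - 24993*(-1/(102*(-54 + t))) = 28091/((2*102*√(-3 + 102))) - 24993*(-1/(102*(-54 - 133/66))) = 28091/((2*102*√99)) - 24993/((-102*(-3697/66))) = 28091/((2*102*(3*√11))) - 24993/62849/11 = 28091/((612*√11)) - 24993*11/62849 = 28091*(√11/6732) - 274923/62849 = 28091*√11/6732 - 274923/62849 = -274923/62849 + 28091*√11/6732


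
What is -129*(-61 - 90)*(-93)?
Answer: -1811547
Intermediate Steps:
-129*(-61 - 90)*(-93) = -129*(-151)*(-93) = 19479*(-93) = -1811547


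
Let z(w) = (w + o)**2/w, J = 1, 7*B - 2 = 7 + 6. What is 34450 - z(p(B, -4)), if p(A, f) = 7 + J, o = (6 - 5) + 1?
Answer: 68875/2 ≈ 34438.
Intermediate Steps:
o = 2 (o = 1 + 1 = 2)
B = 15/7 (B = 2/7 + (7 + 6)/7 = 2/7 + (1/7)*13 = 2/7 + 13/7 = 15/7 ≈ 2.1429)
p(A, f) = 8 (p(A, f) = 7 + 1 = 8)
z(w) = (2 + w)**2/w (z(w) = (w + 2)**2/w = (2 + w)**2/w)
34450 - z(p(B, -4)) = 34450 - (2 + 8)**2/8 = 34450 - 10**2/8 = 34450 - 100/8 = 34450 - 1*25/2 = 34450 - 25/2 = 68875/2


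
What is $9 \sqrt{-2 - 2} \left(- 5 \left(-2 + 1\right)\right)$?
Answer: $90 i \approx 90.0 i$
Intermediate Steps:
$9 \sqrt{-2 - 2} \left(- 5 \left(-2 + 1\right)\right) = 9 \sqrt{-4} \left(\left(-5\right) \left(-1\right)\right) = 9 \cdot 2 i 5 = 18 i 5 = 90 i$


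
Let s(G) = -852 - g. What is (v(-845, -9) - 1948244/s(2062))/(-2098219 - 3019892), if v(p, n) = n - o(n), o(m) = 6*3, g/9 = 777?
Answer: -1736429/40151580795 ≈ -4.3247e-5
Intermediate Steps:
g = 6993 (g = 9*777 = 6993)
o(m) = 18
s(G) = -7845 (s(G) = -852 - 1*6993 = -852 - 6993 = -7845)
v(p, n) = -18 + n (v(p, n) = n - 1*18 = n - 18 = -18 + n)
(v(-845, -9) - 1948244/s(2062))/(-2098219 - 3019892) = ((-18 - 9) - 1948244/(-7845))/(-2098219 - 3019892) = (-27 - 1948244*(-1/7845))/(-5118111) = (-27 + 1948244/7845)*(-1/5118111) = (1736429/7845)*(-1/5118111) = -1736429/40151580795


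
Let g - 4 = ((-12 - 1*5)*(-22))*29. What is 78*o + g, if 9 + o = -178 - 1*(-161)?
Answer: 8822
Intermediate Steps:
o = -26 (o = -9 + (-178 - 1*(-161)) = -9 + (-178 + 161) = -9 - 17 = -26)
g = 10850 (g = 4 + ((-12 - 1*5)*(-22))*29 = 4 + ((-12 - 5)*(-22))*29 = 4 - 17*(-22)*29 = 4 + 374*29 = 4 + 10846 = 10850)
78*o + g = 78*(-26) + 10850 = -2028 + 10850 = 8822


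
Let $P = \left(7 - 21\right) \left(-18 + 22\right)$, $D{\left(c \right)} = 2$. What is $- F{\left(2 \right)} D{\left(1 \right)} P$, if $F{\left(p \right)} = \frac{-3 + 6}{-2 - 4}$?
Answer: $-56$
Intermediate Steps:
$F{\left(p \right)} = - \frac{1}{2}$ ($F{\left(p \right)} = \frac{3}{-6} = 3 \left(- \frac{1}{6}\right) = - \frac{1}{2}$)
$P = -56$ ($P = \left(-14\right) 4 = -56$)
$- F{\left(2 \right)} D{\left(1 \right)} P = \left(-1\right) \left(- \frac{1}{2}\right) 2 \left(-56\right) = \frac{1}{2} \cdot 2 \left(-56\right) = 1 \left(-56\right) = -56$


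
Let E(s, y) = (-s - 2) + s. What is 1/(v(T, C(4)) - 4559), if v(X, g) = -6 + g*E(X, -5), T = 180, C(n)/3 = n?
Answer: -1/4589 ≈ -0.00021791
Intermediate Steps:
C(n) = 3*n
E(s, y) = -2 (E(s, y) = (-2 - s) + s = -2)
v(X, g) = -6 - 2*g (v(X, g) = -6 + g*(-2) = -6 - 2*g)
1/(v(T, C(4)) - 4559) = 1/((-6 - 6*4) - 4559) = 1/((-6 - 2*12) - 4559) = 1/((-6 - 24) - 4559) = 1/(-30 - 4559) = 1/(-4589) = -1/4589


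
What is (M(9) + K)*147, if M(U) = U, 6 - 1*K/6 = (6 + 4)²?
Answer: -81585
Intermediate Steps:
K = -564 (K = 36 - 6*(6 + 4)² = 36 - 6*10² = 36 - 6*100 = 36 - 600 = -564)
(M(9) + K)*147 = (9 - 564)*147 = -555*147 = -81585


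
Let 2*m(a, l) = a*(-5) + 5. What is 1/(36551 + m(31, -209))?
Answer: 1/36476 ≈ 2.7415e-5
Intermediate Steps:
m(a, l) = 5/2 - 5*a/2 (m(a, l) = (a*(-5) + 5)/2 = (-5*a + 5)/2 = (5 - 5*a)/2 = 5/2 - 5*a/2)
1/(36551 + m(31, -209)) = 1/(36551 + (5/2 - 5/2*31)) = 1/(36551 + (5/2 - 155/2)) = 1/(36551 - 75) = 1/36476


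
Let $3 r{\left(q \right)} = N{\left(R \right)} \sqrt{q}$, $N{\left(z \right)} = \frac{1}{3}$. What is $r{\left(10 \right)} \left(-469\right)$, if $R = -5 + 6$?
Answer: $- \frac{469 \sqrt{10}}{9} \approx -164.79$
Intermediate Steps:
$R = 1$
$N{\left(z \right)} = \frac{1}{3}$
$r{\left(q \right)} = \frac{\sqrt{q}}{9}$ ($r{\left(q \right)} = \frac{\frac{1}{3} \sqrt{q}}{3} = \frac{\sqrt{q}}{9}$)
$r{\left(10 \right)} \left(-469\right) = \frac{\sqrt{10}}{9} \left(-469\right) = - \frac{469 \sqrt{10}}{9}$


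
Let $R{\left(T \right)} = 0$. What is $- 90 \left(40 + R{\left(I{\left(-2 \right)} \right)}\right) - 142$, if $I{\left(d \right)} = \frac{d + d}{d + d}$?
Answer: $-3742$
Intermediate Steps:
$I{\left(d \right)} = 1$ ($I{\left(d \right)} = \frac{2 d}{2 d} = 2 d \frac{1}{2 d} = 1$)
$- 90 \left(40 + R{\left(I{\left(-2 \right)} \right)}\right) - 142 = - 90 \left(40 + 0\right) - 142 = \left(-90\right) 40 - 142 = -3600 - 142 = -3742$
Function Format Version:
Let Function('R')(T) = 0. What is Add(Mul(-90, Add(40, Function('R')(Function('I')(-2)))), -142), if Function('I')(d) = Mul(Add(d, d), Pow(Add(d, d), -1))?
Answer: -3742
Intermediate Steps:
Function('I')(d) = 1 (Function('I')(d) = Mul(Mul(2, d), Pow(Mul(2, d), -1)) = Mul(Mul(2, d), Mul(Rational(1, 2), Pow(d, -1))) = 1)
Add(Mul(-90, Add(40, Function('R')(Function('I')(-2)))), -142) = Add(Mul(-90, Add(40, 0)), -142) = Add(Mul(-90, 40), -142) = Add(-3600, -142) = -3742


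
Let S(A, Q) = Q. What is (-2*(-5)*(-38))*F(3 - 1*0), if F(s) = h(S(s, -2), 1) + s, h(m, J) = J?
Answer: -1520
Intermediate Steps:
F(s) = 1 + s
(-2*(-5)*(-38))*F(3 - 1*0) = (-2*(-5)*(-38))*(1 + (3 - 1*0)) = (10*(-38))*(1 + (3 + 0)) = -380*(1 + 3) = -380*4 = -1520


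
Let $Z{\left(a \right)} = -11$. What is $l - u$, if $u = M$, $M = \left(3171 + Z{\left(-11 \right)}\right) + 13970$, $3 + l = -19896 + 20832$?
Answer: $-16197$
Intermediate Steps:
$l = 933$ ($l = -3 + \left(-19896 + 20832\right) = -3 + 936 = 933$)
$M = 17130$ ($M = \left(3171 - 11\right) + 13970 = 3160 + 13970 = 17130$)
$u = 17130$
$l - u = 933 - 17130 = -16197$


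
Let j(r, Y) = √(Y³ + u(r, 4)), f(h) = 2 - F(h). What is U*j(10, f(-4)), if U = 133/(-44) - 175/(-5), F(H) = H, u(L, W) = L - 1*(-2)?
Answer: 1407*√57/22 ≈ 482.85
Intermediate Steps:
u(L, W) = 2 + L (u(L, W) = L + 2 = 2 + L)
f(h) = 2 - h
j(r, Y) = √(2 + r + Y³) (j(r, Y) = √(Y³ + (2 + r)) = √(2 + r + Y³))
U = 1407/44 (U = 133*(-1/44) - 175*(-⅕) = -133/44 + 35 = 1407/44 ≈ 31.977)
U*j(10, f(-4)) = 1407*√(2 + 10 + (2 - 1*(-4))³)/44 = 1407*√(2 + 10 + (2 + 4)³)/44 = 1407*√(2 + 10 + 6³)/44 = 1407*√(2 + 10 + 216)/44 = 1407*√228/44 = 1407*(2*√57)/44 = 1407*√57/22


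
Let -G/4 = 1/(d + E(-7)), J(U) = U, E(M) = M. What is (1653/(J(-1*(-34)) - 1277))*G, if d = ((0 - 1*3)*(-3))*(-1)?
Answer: -1653/4972 ≈ -0.33246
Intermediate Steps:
d = -9 (d = ((0 - 3)*(-3))*(-1) = -3*(-3)*(-1) = 9*(-1) = -9)
G = 1/4 (G = -4/(-9 - 7) = -4/(-16) = -4*(-1/16) = 1/4 ≈ 0.25000)
(1653/(J(-1*(-34)) - 1277))*G = (1653/(-1*(-34) - 1277))*(1/4) = (1653/(34 - 1277))*(1/4) = (1653/(-1243))*(1/4) = (1653*(-1/1243))*(1/4) = -1653/1243*1/4 = -1653/4972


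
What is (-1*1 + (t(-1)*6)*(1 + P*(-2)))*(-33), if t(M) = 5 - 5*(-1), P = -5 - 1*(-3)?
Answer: -9867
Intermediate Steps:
P = -2 (P = -5 + 3 = -2)
t(M) = 10 (t(M) = 5 + 5 = 10)
(-1*1 + (t(-1)*6)*(1 + P*(-2)))*(-33) = (-1*1 + (10*6)*(1 - 2*(-2)))*(-33) = (-1 + 60*(1 + 4))*(-33) = (-1 + 60*5)*(-33) = (-1 + 300)*(-33) = 299*(-33) = -9867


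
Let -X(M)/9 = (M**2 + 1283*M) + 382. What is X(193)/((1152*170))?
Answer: -28525/2176 ≈ -13.109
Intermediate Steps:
X(M) = -3438 - 11547*M - 9*M**2 (X(M) = -9*((M**2 + 1283*M) + 382) = -9*(382 + M**2 + 1283*M) = -3438 - 11547*M - 9*M**2)
X(193)/((1152*170)) = (-3438 - 11547*193 - 9*193**2)/((1152*170)) = (-3438 - 2228571 - 9*37249)/195840 = (-3438 - 2228571 - 335241)*(1/195840) = -2567250*1/195840 = -28525/2176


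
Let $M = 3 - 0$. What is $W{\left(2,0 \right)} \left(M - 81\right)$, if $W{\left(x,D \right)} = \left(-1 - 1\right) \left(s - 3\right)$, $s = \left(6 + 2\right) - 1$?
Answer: $624$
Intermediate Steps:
$s = 7$ ($s = 8 - 1 = 7$)
$W{\left(x,D \right)} = -8$ ($W{\left(x,D \right)} = \left(-1 - 1\right) \left(7 - 3\right) = \left(-2\right) 4 = -8$)
$M = 3$ ($M = 3 + 0 = 3$)
$W{\left(2,0 \right)} \left(M - 81\right) = - 8 \left(3 - 81\right) = \left(-8\right) \left(-78\right) = 624$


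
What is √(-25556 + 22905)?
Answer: I*√2651 ≈ 51.488*I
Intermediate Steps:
√(-25556 + 22905) = √(-2651) = I*√2651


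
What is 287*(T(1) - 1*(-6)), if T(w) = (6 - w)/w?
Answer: 3157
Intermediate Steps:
T(w) = (6 - w)/w
287*(T(1) - 1*(-6)) = 287*((6 - 1*1)/1 - 1*(-6)) = 287*(1*(6 - 1) + 6) = 287*(1*5 + 6) = 287*(5 + 6) = 287*11 = 3157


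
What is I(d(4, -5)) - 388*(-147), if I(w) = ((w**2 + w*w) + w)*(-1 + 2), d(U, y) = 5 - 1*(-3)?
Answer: 57172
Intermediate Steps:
d(U, y) = 8 (d(U, y) = 5 + 3 = 8)
I(w) = w + 2*w**2 (I(w) = ((w**2 + w**2) + w)*1 = (2*w**2 + w)*1 = (w + 2*w**2)*1 = w + 2*w**2)
I(d(4, -5)) - 388*(-147) = 8*(1 + 2*8) - 388*(-147) = 8*(1 + 16) + 57036 = 8*17 + 57036 = 136 + 57036 = 57172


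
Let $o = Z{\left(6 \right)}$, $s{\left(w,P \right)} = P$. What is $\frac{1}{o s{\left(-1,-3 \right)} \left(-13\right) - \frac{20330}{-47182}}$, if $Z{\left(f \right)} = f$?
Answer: $\frac{23591}{5530459} \approx 0.0042657$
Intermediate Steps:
$o = 6$
$\frac{1}{o s{\left(-1,-3 \right)} \left(-13\right) - \frac{20330}{-47182}} = \frac{1}{6 \left(-3\right) \left(-13\right) - \frac{20330}{-47182}} = \frac{1}{\left(-18\right) \left(-13\right) - 20330 \left(- \frac{1}{47182}\right)} = \frac{1}{234 - - \frac{10165}{23591}} = \frac{1}{234 + \frac{10165}{23591}} = \frac{1}{\frac{5530459}{23591}} = \frac{23591}{5530459}$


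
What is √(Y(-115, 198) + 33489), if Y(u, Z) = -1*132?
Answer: √33357 ≈ 182.64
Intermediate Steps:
Y(u, Z) = -132
√(Y(-115, 198) + 33489) = √(-132 + 33489) = √33357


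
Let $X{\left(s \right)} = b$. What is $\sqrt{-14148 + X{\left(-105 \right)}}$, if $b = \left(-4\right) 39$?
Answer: $4 i \sqrt{894} \approx 119.6 i$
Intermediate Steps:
$b = -156$
$X{\left(s \right)} = -156$
$\sqrt{-14148 + X{\left(-105 \right)}} = \sqrt{-14148 - 156} = \sqrt{-14304} = 4 i \sqrt{894}$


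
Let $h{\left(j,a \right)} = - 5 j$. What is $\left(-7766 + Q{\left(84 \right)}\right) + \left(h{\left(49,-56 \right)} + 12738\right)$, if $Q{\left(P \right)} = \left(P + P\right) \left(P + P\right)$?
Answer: $32951$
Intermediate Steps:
$Q{\left(P \right)} = 4 P^{2}$ ($Q{\left(P \right)} = 2 P 2 P = 4 P^{2}$)
$\left(-7766 + Q{\left(84 \right)}\right) + \left(h{\left(49,-56 \right)} + 12738\right) = \left(-7766 + 4 \cdot 84^{2}\right) + \left(\left(-5\right) 49 + 12738\right) = \left(-7766 + 4 \cdot 7056\right) + \left(-245 + 12738\right) = \left(-7766 + 28224\right) + 12493 = 20458 + 12493 = 32951$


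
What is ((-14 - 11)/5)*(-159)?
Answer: 795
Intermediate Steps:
((-14 - 11)/5)*(-159) = -25*⅕*(-159) = -5*(-159) = 795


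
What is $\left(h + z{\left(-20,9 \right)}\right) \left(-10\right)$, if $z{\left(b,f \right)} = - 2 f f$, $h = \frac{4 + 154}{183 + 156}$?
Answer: $\frac{547600}{339} \approx 1615.3$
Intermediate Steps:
$h = \frac{158}{339} \approx 0.46608$
$z{\left(b,f \right)} = - 2 f^{2}$
$\left(h + z{\left(-20,9 \right)}\right) \left(-10\right) = \left(\frac{158}{339} - 2 \cdot 9^{2}\right) \left(-10\right) = \left(\frac{158}{339} - 162\right) \left(-10\right) = \left(- \frac{54760}{339}\right) \left(-10\right) = \frac{547600}{339}$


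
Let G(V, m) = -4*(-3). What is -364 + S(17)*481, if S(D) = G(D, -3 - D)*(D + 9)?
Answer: 149708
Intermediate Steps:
G(V, m) = 12
S(D) = 108 + 12*D (S(D) = 12*(D + 9) = 12*(9 + D) = 108 + 12*D)
-364 + S(17)*481 = -364 + (108 + 12*17)*481 = -364 + (108 + 204)*481 = -364 + 312*481 = -364 + 150072 = 149708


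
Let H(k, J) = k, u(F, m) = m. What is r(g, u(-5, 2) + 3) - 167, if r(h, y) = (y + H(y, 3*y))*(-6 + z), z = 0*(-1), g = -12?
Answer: -227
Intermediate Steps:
z = 0
r(h, y) = -12*y (r(h, y) = (y + y)*(-6 + 0) = (2*y)*(-6) = -12*y)
r(g, u(-5, 2) + 3) - 167 = -12*(2 + 3) - 167 = -12*5 - 167 = -60 - 167 = -227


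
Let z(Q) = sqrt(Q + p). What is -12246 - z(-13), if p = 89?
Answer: -12246 - 2*sqrt(19) ≈ -12255.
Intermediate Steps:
z(Q) = sqrt(89 + Q) (z(Q) = sqrt(Q + 89) = sqrt(89 + Q))
-12246 - z(-13) = -12246 - sqrt(89 - 13) = -12246 - sqrt(76) = -12246 - 2*sqrt(19)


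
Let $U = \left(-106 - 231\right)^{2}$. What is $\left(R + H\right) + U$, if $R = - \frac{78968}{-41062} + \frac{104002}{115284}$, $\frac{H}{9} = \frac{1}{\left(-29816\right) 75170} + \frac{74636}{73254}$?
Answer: $\frac{1839072461722977988285151329}{16191726974903835198480} \approx 1.1358 \cdot 10^{5}$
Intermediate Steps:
$H = \frac{250918998168999}{27363649802480}$ ($H = 9 \left(\frac{1}{\left(-29816\right) 75170} + \frac{74636}{73254}\right) = 9 \left(\left(- \frac{1}{29816}\right) \frac{1}{75170} + 74636 \cdot \frac{1}{73254}\right) = 9 \left(- \frac{1}{2241268720} + \frac{37318}{36627}\right) = 9 \cdot \frac{83639666056333}{82090949407440} = \frac{250918998168999}{27363649802480} \approx 9.1698$)
$R = \frac{3343569259}{1183447902}$ ($R = \left(-78968\right) \left(- \frac{1}{41062}\right) + 104002 \cdot \frac{1}{115284} = \frac{39484}{20531} + \frac{52001}{57642} = \frac{3343569259}{1183447902} \approx 2.8253$)
$U = 113569$ ($U = \left(-337\right)^{2} = 113569$)
$\left(R + H\right) + U = \left(\frac{3343569259}{1183447902} + \frac{250918998168999}{27363649802480}\right) + 113569 = \frac{194220910124328628976209}{16191726974903835198480} + 113569 = \frac{1839072461722977988285151329}{16191726974903835198480}$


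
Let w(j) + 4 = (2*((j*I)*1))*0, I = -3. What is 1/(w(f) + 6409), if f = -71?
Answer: 1/6405 ≈ 0.00015613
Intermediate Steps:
w(j) = -4 (w(j) = -4 + (2*((j*(-3))*1))*0 = -4 + (2*(-3*j*1))*0 = -4 + (2*(-3*j))*0 = -4 - 6*j*0 = -4 + 0 = -4)
1/(w(f) + 6409) = 1/(-4 + 6409) = 1/6405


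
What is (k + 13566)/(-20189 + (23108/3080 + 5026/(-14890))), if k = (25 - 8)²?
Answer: -934421950/1361122307 ≈ -0.68651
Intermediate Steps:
k = 289 (k = 17² = 289)
(k + 13566)/(-20189 + (23108/3080 + 5026/(-14890))) = (289 + 13566)/(-20189 + (23108/3080 + 5026/(-14890))) = 13855/(-20189 + (23108*(1/3080) + 5026*(-1/14890))) = 13855/(-20189 + (5777/770 - 2513/7445)) = 13855/(-20189 + 8214951/1146530) = 13855/(-23139079219/1146530) = 13855*(-1146530/23139079219) = -934421950/1361122307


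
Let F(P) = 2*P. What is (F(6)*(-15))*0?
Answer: 0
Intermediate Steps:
(F(6)*(-15))*0 = ((2*6)*(-15))*0 = (12*(-15))*0 = -180*0 = 0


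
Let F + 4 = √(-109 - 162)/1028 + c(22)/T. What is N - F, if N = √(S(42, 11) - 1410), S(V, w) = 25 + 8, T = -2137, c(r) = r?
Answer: 8570/2137 + 9*I*√17 - I*√271/1028 ≈ 4.0103 + 37.092*I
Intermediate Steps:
F = -8570/2137 + I*√271/1028 (F = -4 + (√(-109 - 162)/1028 + 22/(-2137)) = -4 + (√(-271)*(1/1028) + 22*(-1/2137)) = -4 + ((I*√271)*(1/1028) - 22/2137) = -4 + (I*√271/1028 - 22/2137) = -4 + (-22/2137 + I*√271/1028) = -8570/2137 + I*√271/1028 ≈ -4.0103 + 0.016014*I)
S(V, w) = 33
N = 9*I*√17 (N = √(33 - 1410) = √(-1377) = 9*I*√17 ≈ 37.108*I)
N - F = 9*I*√17 - (-8570/2137 + I*√271/1028) = 9*I*√17 + (8570/2137 - I*√271/1028) = 8570/2137 + 9*I*√17 - I*√271/1028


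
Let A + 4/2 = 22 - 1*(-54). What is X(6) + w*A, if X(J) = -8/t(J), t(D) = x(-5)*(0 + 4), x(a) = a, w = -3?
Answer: -1108/5 ≈ -221.60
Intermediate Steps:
t(D) = -20 (t(D) = -5*(0 + 4) = -5*4 = -20)
A = 74 (A = -2 + (22 - 1*(-54)) = -2 + (22 + 54) = -2 + 76 = 74)
X(J) = 2/5 (X(J) = -8/(-20) = -8*(-1/20) = 2/5)
X(6) + w*A = 2/5 - 3*74 = 2/5 - 222 = -1108/5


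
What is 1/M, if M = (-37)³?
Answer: -1/50653 ≈ -1.9742e-5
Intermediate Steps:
M = -50653
1/M = 1/(-50653) = -1/50653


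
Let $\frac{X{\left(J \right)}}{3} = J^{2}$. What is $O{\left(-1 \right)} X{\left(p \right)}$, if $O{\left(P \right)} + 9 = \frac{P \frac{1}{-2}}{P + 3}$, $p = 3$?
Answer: $- \frac{945}{4} \approx -236.25$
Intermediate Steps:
$X{\left(J \right)} = 3 J^{2}$
$O{\left(P \right)} = -9 - \frac{P}{2 \left(3 + P\right)}$ ($O{\left(P \right)} = -9 + \frac{P \frac{1}{-2}}{P + 3} = -9 + \frac{P \left(- \frac{1}{2}\right)}{3 + P} = -9 + \frac{\left(- \frac{1}{2}\right) P}{3 + P} = -9 - \frac{P}{2 \left(3 + P\right)}$)
$O{\left(-1 \right)} X{\left(p \right)} = \frac{-54 - -19}{2 \left(3 - 1\right)} 3 \cdot 3^{2} = \frac{-54 + 19}{2 \cdot 2} \cdot 3 \cdot 9 = \frac{1}{2} \cdot \frac{1}{2} \left(-35\right) 27 = \left(- \frac{35}{4}\right) 27 = - \frac{945}{4}$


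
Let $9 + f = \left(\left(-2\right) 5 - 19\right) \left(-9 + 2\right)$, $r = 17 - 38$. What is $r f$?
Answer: $-4074$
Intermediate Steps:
$r = -21$
$f = 194$ ($f = -9 + \left(\left(-2\right) 5 - 19\right) \left(-9 + 2\right) = -9 + \left(-10 - 19\right) \left(-7\right) = -9 - -203 = -9 + 203 = 194$)
$r f = \left(-21\right) 194 = -4074$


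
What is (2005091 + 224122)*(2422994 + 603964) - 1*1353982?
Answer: 6747732770072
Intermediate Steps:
(2005091 + 224122)*(2422994 + 603964) - 1*1353982 = 2229213*3026958 - 1353982 = 6747734124054 - 1353982 = 6747732770072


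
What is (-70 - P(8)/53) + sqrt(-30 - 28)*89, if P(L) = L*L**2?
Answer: -4222/53 + 89*I*sqrt(58) ≈ -79.66 + 677.8*I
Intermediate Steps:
P(L) = L**3
(-70 - P(8)/53) + sqrt(-30 - 28)*89 = (-70 - 8**3/53) + sqrt(-30 - 28)*89 = (-70 - 512/53) + sqrt(-58)*89 = (-70 - 1*512/53) + (I*sqrt(58))*89 = (-70 - 512/53) + 89*I*sqrt(58) = -4222/53 + 89*I*sqrt(58)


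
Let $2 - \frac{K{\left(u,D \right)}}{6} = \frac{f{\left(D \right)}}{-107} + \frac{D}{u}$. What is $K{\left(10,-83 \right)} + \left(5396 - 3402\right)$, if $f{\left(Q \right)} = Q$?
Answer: $\frac{1097363}{535} \approx 2051.1$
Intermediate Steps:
$K{\left(u,D \right)} = 12 + \frac{6 D}{107} - \frac{6 D}{u}$ ($K{\left(u,D \right)} = 12 - 6 \left(\frac{D}{-107} + \frac{D}{u}\right) = 12 - 6 \left(D \left(- \frac{1}{107}\right) + \frac{D}{u}\right) = 12 - 6 \left(- \frac{D}{107} + \frac{D}{u}\right) = 12 + \left(\frac{6 D}{107} - \frac{6 D}{u}\right) = 12 + \frac{6 D}{107} - \frac{6 D}{u}$)
$K{\left(10,-83 \right)} + \left(5396 - 3402\right) = \left(12 + \frac{6}{107} \left(-83\right) - - \frac{498}{10}\right) + \left(5396 - 3402\right) = \left(12 - \frac{498}{107} - \left(-498\right) \frac{1}{10}\right) + 1994 = \left(12 - \frac{498}{107} + \frac{249}{5}\right) + 1994 = \frac{30573}{535} + 1994 = \frac{1097363}{535}$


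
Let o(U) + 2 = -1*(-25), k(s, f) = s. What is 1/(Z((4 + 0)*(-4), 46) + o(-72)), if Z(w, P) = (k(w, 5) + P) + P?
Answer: 1/99 ≈ 0.010101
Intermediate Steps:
o(U) = 23 (o(U) = -2 - 1*(-25) = -2 + 25 = 23)
Z(w, P) = w + 2*P (Z(w, P) = (w + P) + P = (P + w) + P = w + 2*P)
1/(Z((4 + 0)*(-4), 46) + o(-72)) = 1/(((4 + 0)*(-4) + 2*46) + 23) = 1/((4*(-4) + 92) + 23) = 1/((-16 + 92) + 23) = 1/(76 + 23) = 1/99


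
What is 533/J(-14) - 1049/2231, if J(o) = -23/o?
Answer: 722765/2231 ≈ 323.96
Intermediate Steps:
533/J(-14) - 1049/2231 = 533/((-23/(-14))) - 1049/2231 = 533/((-23*(-1/14))) - 1049*1/2231 = 533/(23/14) - 1049/2231 = 533*(14/23) - 1049/2231 = 7462/23 - 1049/2231 = 722765/2231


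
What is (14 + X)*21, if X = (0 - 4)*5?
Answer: -126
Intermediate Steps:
X = -20 (X = -4*5 = -20)
(14 + X)*21 = (14 - 20)*21 = -6*21 = -126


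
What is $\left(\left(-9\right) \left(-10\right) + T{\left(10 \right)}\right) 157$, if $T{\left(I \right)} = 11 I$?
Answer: $31400$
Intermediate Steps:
$\left(\left(-9\right) \left(-10\right) + T{\left(10 \right)}\right) 157 = \left(\left(-9\right) \left(-10\right) + 11 \cdot 10\right) 157 = \left(90 + 110\right) 157 = 200 \cdot 157 = 31400$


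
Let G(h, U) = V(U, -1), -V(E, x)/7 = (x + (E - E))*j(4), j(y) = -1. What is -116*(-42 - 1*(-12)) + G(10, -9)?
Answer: 3473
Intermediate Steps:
V(E, x) = 7*x (V(E, x) = -7*(x + (E - E))*(-1) = -7*(x + 0)*(-1) = -7*x*(-1) = -(-7)*x = 7*x)
G(h, U) = -7 (G(h, U) = 7*(-1) = -7)
-116*(-42 - 1*(-12)) + G(10, -9) = -116*(-42 - 1*(-12)) - 7 = -116*(-42 + 12) - 7 = -116*(-30) - 7 = 3480 - 7 = 3473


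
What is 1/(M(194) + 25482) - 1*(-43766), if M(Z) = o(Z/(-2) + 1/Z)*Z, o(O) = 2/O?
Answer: 20982274818669/479419522 ≈ 43766.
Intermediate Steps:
M(Z) = 2*Z/(1/Z - Z/2) (M(Z) = (2/(Z/(-2) + 1/Z))*Z = (2/(Z*(-1/2) + 1/Z))*Z = (2/(-Z/2 + 1/Z))*Z = (2/(1/Z - Z/2))*Z = 2*Z/(1/Z - Z/2))
1/(M(194) + 25482) - 1*(-43766) = 1/(-4*194**2/(-2 + 194**2) + 25482) - 1*(-43766) = 1/(-4*37636/(-2 + 37636) + 25482) + 43766 = 1/(-4*37636/37634 + 25482) + 43766 = 1/(-4*37636*1/37634 + 25482) + 43766 = 1/(-75272/18817 + 25482) + 43766 = 1/(479419522/18817) + 43766 = 18817/479419522 + 43766 = 20982274818669/479419522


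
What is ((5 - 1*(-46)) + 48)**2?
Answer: 9801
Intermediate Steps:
((5 - 1*(-46)) + 48)**2 = ((5 + 46) + 48)**2 = (51 + 48)**2 = 99**2 = 9801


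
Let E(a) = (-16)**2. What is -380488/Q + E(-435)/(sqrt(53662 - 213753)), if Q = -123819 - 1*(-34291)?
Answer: 47561/11191 - 256*I*sqrt(160091)/160091 ≈ 4.2499 - 0.63982*I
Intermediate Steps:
Q = -89528 (Q = -123819 + 34291 = -89528)
E(a) = 256
-380488/Q + E(-435)/(sqrt(53662 - 213753)) = -380488/(-89528) + 256/(sqrt(53662 - 213753)) = -380488*(-1/89528) + 256/(sqrt(-160091)) = 47561/11191 + 256/((I*sqrt(160091))) = 47561/11191 + 256*(-I*sqrt(160091)/160091) = 47561/11191 - 256*I*sqrt(160091)/160091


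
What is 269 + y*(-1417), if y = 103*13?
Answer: -1897094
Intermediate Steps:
y = 1339
269 + y*(-1417) = 269 + 1339*(-1417) = 269 - 1897363 = -1897094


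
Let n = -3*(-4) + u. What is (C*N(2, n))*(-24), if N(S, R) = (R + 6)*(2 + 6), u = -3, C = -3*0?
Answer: 0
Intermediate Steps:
C = 0
n = 9 (n = -3*(-4) - 3 = 12 - 3 = 9)
N(S, R) = 48 + 8*R (N(S, R) = (6 + R)*8 = 48 + 8*R)
(C*N(2, n))*(-24) = (0*(48 + 8*9))*(-24) = (0*(48 + 72))*(-24) = (0*120)*(-24) = 0*(-24) = 0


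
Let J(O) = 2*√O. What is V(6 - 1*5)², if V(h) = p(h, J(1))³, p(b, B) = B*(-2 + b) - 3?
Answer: 15625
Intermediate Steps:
p(b, B) = -3 + B*(-2 + b)
V(h) = (-7 + 2*h)³ (V(h) = (-3 - 4*√1 + (2*√1)*h)³ = (-3 - 4 + (2*1)*h)³ = (-3 - 2*2 + 2*h)³ = (-3 - 4 + 2*h)³ = (-7 + 2*h)³)
V(6 - 1*5)² = ((-7 + 2*(6 - 1*5))³)² = ((-7 + 2*(6 - 5))³)² = ((-7 + 2*1)³)² = ((-7 + 2)³)² = ((-5)³)² = (-125)² = 15625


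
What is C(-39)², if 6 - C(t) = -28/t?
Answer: 42436/1521 ≈ 27.900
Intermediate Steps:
C(t) = 6 + 28/t (C(t) = 6 - (-28)/t = 6 + 28/t)
C(-39)² = (6 + 28/(-39))² = (6 + 28*(-1/39))² = (6 - 28/39)² = (206/39)² = 42436/1521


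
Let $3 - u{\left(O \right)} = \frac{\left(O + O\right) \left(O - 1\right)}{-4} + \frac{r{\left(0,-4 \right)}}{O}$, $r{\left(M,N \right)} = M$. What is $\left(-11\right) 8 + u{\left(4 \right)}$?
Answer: $-79$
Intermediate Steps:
$u{\left(O \right)} = 3 + \frac{O \left(-1 + O\right)}{2}$ ($u{\left(O \right)} = 3 - \left(\frac{\left(O + O\right) \left(O - 1\right)}{-4} + \frac{0}{O}\right) = 3 - \left(2 O \left(-1 + O\right) \left(- \frac{1}{4}\right) + 0\right) = 3 - \left(- \frac{O \left(-1 + O\right)}{2} + 0\right) = 3 - - \frac{O \left(-1 + O\right)}{2} = 3 + \frac{O \left(-1 + O\right)}{2}$)
$\left(-11\right) 8 + u{\left(4 \right)} = \left(-11\right) 8 + \left(3 + \frac{4^{2}}{2} - 2\right) = -88 + \left(3 + \frac{1}{2} \cdot 16 - 2\right) = -88 + \left(3 + 8 - 2\right) = -88 + 9 = -79$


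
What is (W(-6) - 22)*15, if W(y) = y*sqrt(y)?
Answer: -330 - 90*I*sqrt(6) ≈ -330.0 - 220.45*I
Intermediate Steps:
W(y) = y**(3/2)
(W(-6) - 22)*15 = ((-6)**(3/2) - 22)*15 = (-6*I*sqrt(6) - 22)*15 = (-22 - 6*I*sqrt(6))*15 = -330 - 90*I*sqrt(6)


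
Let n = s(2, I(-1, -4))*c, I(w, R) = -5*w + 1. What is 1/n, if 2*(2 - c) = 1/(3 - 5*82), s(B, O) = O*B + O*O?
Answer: 407/39096 ≈ 0.010410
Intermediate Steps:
I(w, R) = 1 - 5*w
s(B, O) = O² + B*O (s(B, O) = B*O + O² = O² + B*O)
c = 1629/814 (c = 2 - 1/(2*(3 - 5*82)) = 2 - 1/(2*(3 - 410)) = 2 - ½/(-407) = 2 - ½*(-1/407) = 2 + 1/814 = 1629/814 ≈ 2.0012)
n = 39096/407 (n = ((1 - 5*(-1))*(2 + (1 - 5*(-1))))*(1629/814) = ((1 + 5)*(2 + (1 + 5)))*(1629/814) = (6*(2 + 6))*(1629/814) = (6*8)*(1629/814) = 48*(1629/814) = 39096/407 ≈ 96.059)
1/n = 1/(39096/407) = 407/39096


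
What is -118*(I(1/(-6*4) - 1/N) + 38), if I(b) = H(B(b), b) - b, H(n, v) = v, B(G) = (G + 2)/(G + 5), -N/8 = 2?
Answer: -4484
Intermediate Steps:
N = -16 (N = -8*2 = -16)
B(G) = (2 + G)/(5 + G)
I(b) = 0 (I(b) = b - b = 0)
-118*(I(1/(-6*4) - 1/N) + 38) = -118*(0 + 38) = -118*38 = -4484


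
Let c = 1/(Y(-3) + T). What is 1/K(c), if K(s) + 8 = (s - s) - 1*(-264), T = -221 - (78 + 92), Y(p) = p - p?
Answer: 1/256 ≈ 0.0039063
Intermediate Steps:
Y(p) = 0
T = -391 (T = -221 - 1*170 = -221 - 170 = -391)
c = -1/391 (c = 1/(0 - 391) = 1/(-391) = -1/391 ≈ -0.0025575)
K(s) = 256 (K(s) = -8 + ((s - s) - 1*(-264)) = -8 + (0 + 264) = -8 + 264 = 256)
1/K(c) = 1/256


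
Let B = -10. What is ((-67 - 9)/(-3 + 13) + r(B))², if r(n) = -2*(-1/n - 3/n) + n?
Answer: 8464/25 ≈ 338.56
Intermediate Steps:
r(n) = n + 8/n (r(n) = -(-8)/n + n = 8/n + n = n + 8/n)
((-67 - 9)/(-3 + 13) + r(B))² = ((-67 - 9)/(-3 + 13) + (-10 + 8/(-10)))² = (-76/10 + (-10 + 8*(-⅒)))² = (-76*⅒ + (-10 - ⅘))² = (-38/5 - 54/5)² = (-92/5)² = 8464/25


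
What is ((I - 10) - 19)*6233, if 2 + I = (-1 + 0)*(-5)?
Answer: -162058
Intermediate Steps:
I = 3 (I = -2 + (-1 + 0)*(-5) = -2 - 1*(-5) = -2 + 5 = 3)
((I - 10) - 19)*6233 = ((3 - 10) - 19)*6233 = (-7 - 19)*6233 = -26*6233 = -162058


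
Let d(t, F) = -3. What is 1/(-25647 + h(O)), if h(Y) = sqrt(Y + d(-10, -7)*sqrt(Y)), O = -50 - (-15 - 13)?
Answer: -1/(25647 - sqrt(-22 - 3*I*sqrt(22))) ≈ -3.8993e-5 + 7.4576e-9*I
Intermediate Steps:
O = -22 (O = -50 - 1*(-28) = -50 + 28 = -22)
h(Y) = sqrt(Y - 3*sqrt(Y))
1/(-25647 + h(O)) = 1/(-25647 + sqrt(-22 - 3*I*sqrt(22)))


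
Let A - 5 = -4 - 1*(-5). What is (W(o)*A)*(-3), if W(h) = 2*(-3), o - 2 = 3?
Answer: 108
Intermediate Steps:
o = 5 (o = 2 + 3 = 5)
A = 6 (A = 5 + (-4 - 1*(-5)) = 5 + (-4 + 5) = 5 + 1 = 6)
W(h) = -6
(W(o)*A)*(-3) = -6*6*(-3) = -36*(-3) = 108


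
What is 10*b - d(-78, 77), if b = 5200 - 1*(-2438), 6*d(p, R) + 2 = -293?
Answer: 458575/6 ≈ 76429.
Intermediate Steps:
d(p, R) = -295/6 (d(p, R) = -1/3 + (1/6)*(-293) = -1/3 - 293/6 = -295/6)
b = 7638 (b = 5200 + 2438 = 7638)
10*b - d(-78, 77) = 10*7638 - 1*(-295/6) = 76380 + 295/6 = 458575/6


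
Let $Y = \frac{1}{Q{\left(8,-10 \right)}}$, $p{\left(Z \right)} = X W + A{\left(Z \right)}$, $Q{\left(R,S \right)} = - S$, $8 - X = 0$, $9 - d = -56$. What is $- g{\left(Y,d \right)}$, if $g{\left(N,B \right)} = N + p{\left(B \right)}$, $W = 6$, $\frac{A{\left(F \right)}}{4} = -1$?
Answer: $- \frac{441}{10} \approx -44.1$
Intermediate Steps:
$d = 65$ ($d = 9 - -56 = 9 + 56 = 65$)
$X = 8$ ($X = 8 - 0 = 8 + 0 = 8$)
$A{\left(F \right)} = -4$ ($A{\left(F \right)} = 4 \left(-1\right) = -4$)
$p{\left(Z \right)} = 44$ ($p{\left(Z \right)} = 8 \cdot 6 - 4 = 48 - 4 = 44$)
$Y = \frac{1}{10}$ ($Y = \frac{1}{\left(-1\right) \left(-10\right)} = \frac{1}{10} \approx 0.1$)
$g{\left(N,B \right)} = 44 + N$ ($g{\left(N,B \right)} = N + 44 = 44 + N$)
$- g{\left(Y,d \right)} = - (44 + \frac{1}{10}) = \left(-1\right) \frac{441}{10} = - \frac{441}{10}$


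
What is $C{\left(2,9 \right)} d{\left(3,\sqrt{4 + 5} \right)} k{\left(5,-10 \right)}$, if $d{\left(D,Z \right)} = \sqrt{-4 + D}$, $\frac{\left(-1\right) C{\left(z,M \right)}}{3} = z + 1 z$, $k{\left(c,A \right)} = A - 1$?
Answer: $132 i \approx 132.0 i$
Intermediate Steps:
$k{\left(c,A \right)} = -1 + A$ ($k{\left(c,A \right)} = A - 1 = -1 + A$)
$C{\left(z,M \right)} = - 6 z$ ($C{\left(z,M \right)} = - 3 \left(z + 1 z\right) = - 3 \left(z + z\right) = - 3 \cdot 2 z = - 6 z$)
$C{\left(2,9 \right)} d{\left(3,\sqrt{4 + 5} \right)} k{\left(5,-10 \right)} = \left(-6\right) 2 \sqrt{-4 + 3} \left(-1 - 10\right) = - 12 \sqrt{-1} \left(-11\right) = - 12 i \left(-11\right) = 132 i$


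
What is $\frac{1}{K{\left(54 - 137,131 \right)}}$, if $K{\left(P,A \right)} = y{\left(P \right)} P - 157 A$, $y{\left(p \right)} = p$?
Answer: $- \frac{1}{13678} \approx -7.311 \cdot 10^{-5}$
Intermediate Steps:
$K{\left(P,A \right)} = P^{2} - 157 A$ ($K{\left(P,A \right)} = P P - 157 A = P^{2} - 157 A$)
$\frac{1}{K{\left(54 - 137,131 \right)}} = \frac{1}{\left(54 - 137\right)^{2} - 20567} = \frac{1}{\left(-83\right)^{2} - 20567} = \frac{1}{6889 - 20567} = \frac{1}{-13678} = - \frac{1}{13678}$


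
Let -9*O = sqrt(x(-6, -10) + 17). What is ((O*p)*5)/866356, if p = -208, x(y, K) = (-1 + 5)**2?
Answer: 260*sqrt(33)/1949301 ≈ 0.00076622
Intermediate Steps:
x(y, K) = 16 (x(y, K) = 4**2 = 16)
O = -sqrt(33)/9 (O = -sqrt(16 + 17)/9 = -sqrt(33)/9 ≈ -0.63828)
((O*p)*5)/866356 = ((-sqrt(33)/9*(-208))*5)/866356 = ((208*sqrt(33)/9)*5)*(1/866356) = (1040*sqrt(33)/9)*(1/866356) = 260*sqrt(33)/1949301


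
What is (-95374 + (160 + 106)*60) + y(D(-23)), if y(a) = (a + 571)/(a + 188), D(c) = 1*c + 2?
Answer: -13261588/167 ≈ -79411.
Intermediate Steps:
D(c) = 2 + c (D(c) = c + 2 = 2 + c)
y(a) = (571 + a)/(188 + a)
(-95374 + (160 + 106)*60) + y(D(-23)) = (-95374 + (160 + 106)*60) + (571 + (2 - 23))/(188 + (2 - 23)) = (-95374 + 266*60) + (571 - 21)/(188 - 21) = (-95374 + 15960) + 550/167 = -79414 + (1/167)*550 = -79414 + 550/167 = -13261588/167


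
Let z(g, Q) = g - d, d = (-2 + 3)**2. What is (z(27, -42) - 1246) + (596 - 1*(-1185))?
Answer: 561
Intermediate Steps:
d = 1 (d = 1**2 = 1)
z(g, Q) = -1 + g (z(g, Q) = g - 1*1 = g - 1 = -1 + g)
(z(27, -42) - 1246) + (596 - 1*(-1185)) = ((-1 + 27) - 1246) + (596 - 1*(-1185)) = (26 - 1246) + (596 + 1185) = -1220 + 1781 = 561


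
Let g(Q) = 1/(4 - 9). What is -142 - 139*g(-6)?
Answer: -571/5 ≈ -114.20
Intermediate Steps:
g(Q) = -⅕ (g(Q) = 1/(-5) = -⅕)
-142 - 139*g(-6) = -142 - 139*(-⅕) = -142 + 139/5 = -571/5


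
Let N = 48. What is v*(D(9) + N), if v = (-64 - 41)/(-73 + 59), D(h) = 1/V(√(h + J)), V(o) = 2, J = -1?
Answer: 1455/4 ≈ 363.75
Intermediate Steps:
D(h) = ½ (D(h) = 1/2 = ½)
v = 15/2 (v = -105/(-14) = -105*(-1/14) = 15/2 ≈ 7.5000)
v*(D(9) + N) = 15*(½ + 48)/2 = (15/2)*(97/2) = 1455/4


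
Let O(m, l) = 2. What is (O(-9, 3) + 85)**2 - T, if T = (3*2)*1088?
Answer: 1041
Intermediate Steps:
T = 6528 (T = 6*1088 = 6528)
(O(-9, 3) + 85)**2 - T = (2 + 85)**2 - 1*6528 = 87**2 - 6528 = 7569 - 6528 = 1041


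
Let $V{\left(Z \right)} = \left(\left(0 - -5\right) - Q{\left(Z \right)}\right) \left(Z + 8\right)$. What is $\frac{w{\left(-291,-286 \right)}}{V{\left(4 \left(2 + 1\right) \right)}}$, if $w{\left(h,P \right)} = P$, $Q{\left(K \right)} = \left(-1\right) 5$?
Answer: $- \frac{143}{100} \approx -1.43$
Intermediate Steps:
$Q{\left(K \right)} = -5$
$V{\left(Z \right)} = 80 + 10 Z$ ($V{\left(Z \right)} = \left(\left(0 - -5\right) - -5\right) \left(Z + 8\right) = \left(\left(0 + 5\right) + 5\right) \left(8 + Z\right) = \left(5 + 5\right) \left(8 + Z\right) = 10 \left(8 + Z\right) = 80 + 10 Z$)
$\frac{w{\left(-291,-286 \right)}}{V{\left(4 \left(2 + 1\right) \right)}} = - \frac{286}{80 + 10 \cdot 4 \left(2 + 1\right)} = - \frac{286}{80 + 10 \cdot 4 \cdot 3} = - \frac{286}{80 + 10 \cdot 12} = - \frac{286}{80 + 120} = - \frac{286}{200} = \left(-286\right) \frac{1}{200} = - \frac{143}{100}$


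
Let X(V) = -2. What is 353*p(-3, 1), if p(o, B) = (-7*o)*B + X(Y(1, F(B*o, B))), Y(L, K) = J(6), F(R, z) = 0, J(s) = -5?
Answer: 6707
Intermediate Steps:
Y(L, K) = -5
p(o, B) = -2 - 7*B*o (p(o, B) = (-7*o)*B - 2 = -7*B*o - 2 = -2 - 7*B*o)
353*p(-3, 1) = 353*(-2 - 7*1*(-3)) = 353*(-2 + 21) = 353*19 = 6707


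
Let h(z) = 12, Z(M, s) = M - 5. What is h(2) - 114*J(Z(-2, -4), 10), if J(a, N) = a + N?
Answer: -330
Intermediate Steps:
Z(M, s) = -5 + M
J(a, N) = N + a
h(2) - 114*J(Z(-2, -4), 10) = 12 - 114*(10 + (-5 - 2)) = 12 - 114*(10 - 7) = 12 - 114*3 = 12 - 342 = -330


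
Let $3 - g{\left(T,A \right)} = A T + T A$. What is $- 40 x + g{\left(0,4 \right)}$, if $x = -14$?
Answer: $563$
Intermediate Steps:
$g{\left(T,A \right)} = 3 - 2 A T$ ($g{\left(T,A \right)} = 3 - \left(A T + T A\right) = 3 - \left(A T + A T\right) = 3 - 2 A T$)
$- 40 x + g{\left(0,4 \right)} = \left(-40\right) \left(-14\right) + \left(3 - 8 \cdot 0\right) = 560 + \left(3 + 0\right) = 560 + 3 = 563$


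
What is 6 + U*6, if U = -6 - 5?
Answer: -60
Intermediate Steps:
U = -11
6 + U*6 = 6 - 11*6 = 6 - 66 = -60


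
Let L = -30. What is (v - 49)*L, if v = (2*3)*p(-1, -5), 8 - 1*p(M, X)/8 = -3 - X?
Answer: -7170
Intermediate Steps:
p(M, X) = 88 + 8*X (p(M, X) = 64 - 8*(-3 - X) = 64 + (24 + 8*X) = 88 + 8*X)
v = 288 (v = (2*3)*(88 + 8*(-5)) = 6*(88 - 40) = 6*48 = 288)
(v - 49)*L = (288 - 49)*(-30) = 239*(-30) = -7170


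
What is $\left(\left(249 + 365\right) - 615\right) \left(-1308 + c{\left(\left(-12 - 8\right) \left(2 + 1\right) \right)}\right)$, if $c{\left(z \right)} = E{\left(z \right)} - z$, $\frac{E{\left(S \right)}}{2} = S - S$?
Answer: $1248$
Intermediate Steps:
$E{\left(S \right)} = 0$ ($E{\left(S \right)} = 2 \left(S - S\right) = 2 \cdot 0 = 0$)
$c{\left(z \right)} = - z$ ($c{\left(z \right)} = 0 - z = - z$)
$\left(\left(249 + 365\right) - 615\right) \left(-1308 + c{\left(\left(-12 - 8\right) \left(2 + 1\right) \right)}\right) = \left(\left(249 + 365\right) - 615\right) \left(-1308 - \left(-12 - 8\right) \left(2 + 1\right)\right) = \left(614 - 615\right) \left(-1308 - \left(-20\right) 3\right) = - (-1308 - -60) = - (-1308 + 60) = \left(-1\right) \left(-1248\right) = 1248$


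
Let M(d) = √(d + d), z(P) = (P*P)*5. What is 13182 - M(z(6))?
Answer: 13182 - 6*√10 ≈ 13163.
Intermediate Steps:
z(P) = 5*P² (z(P) = P²*5 = 5*P²)
M(d) = √2*√d (M(d) = √(2*d) = √2*√d)
13182 - M(z(6)) = 13182 - √2*√(5*6²) = 13182 - √2*√(5*36) = 13182 - √2*√180 = 13182 - √2*6*√5 = 13182 - 6*√10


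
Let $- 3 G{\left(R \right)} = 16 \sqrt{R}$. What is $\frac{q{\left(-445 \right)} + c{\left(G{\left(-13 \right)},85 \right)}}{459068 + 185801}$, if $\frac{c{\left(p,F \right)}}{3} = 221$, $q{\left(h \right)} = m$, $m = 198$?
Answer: $\frac{861}{644869} \approx 0.0013352$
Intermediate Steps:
$q{\left(h \right)} = 198$
$G{\left(R \right)} = - \frac{16 \sqrt{R}}{3}$
$c{\left(p,F \right)} = 663$ ($c{\left(p,F \right)} = 3 \cdot 221 = 663$)
$\frac{q{\left(-445 \right)} + c{\left(G{\left(-13 \right)},85 \right)}}{459068 + 185801} = \frac{198 + 663}{459068 + 185801} = \frac{861}{644869}$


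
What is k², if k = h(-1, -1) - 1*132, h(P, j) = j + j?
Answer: 17956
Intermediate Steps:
h(P, j) = 2*j
k = -134 (k = 2*(-1) - 1*132 = -2 - 132 = -134)
k² = (-134)² = 17956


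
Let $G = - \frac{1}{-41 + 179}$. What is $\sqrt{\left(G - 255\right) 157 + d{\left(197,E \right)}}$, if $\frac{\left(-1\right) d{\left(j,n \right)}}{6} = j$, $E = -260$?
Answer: $\frac{i \sqrt{784958214}}{138} \approx 203.02 i$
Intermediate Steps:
$d{\left(j,n \right)} = - 6 j$
$G = - \frac{1}{138} \approx -0.0072464$
$\sqrt{\left(G - 255\right) 157 + d{\left(197,E \right)}} = \sqrt{\left(- \frac{1}{138} - 255\right) 157 - 1182} = \sqrt{\left(- \frac{35191}{138}\right) 157 - 1182} = \sqrt{- \frac{5524987}{138} - 1182} = \sqrt{- \frac{5688103}{138}} = \frac{i \sqrt{784958214}}{138}$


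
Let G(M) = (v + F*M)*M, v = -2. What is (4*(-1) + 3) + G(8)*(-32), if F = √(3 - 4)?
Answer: 511 - 2048*I ≈ 511.0 - 2048.0*I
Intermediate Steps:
F = I (F = √(-1) = I ≈ 1.0*I)
G(M) = M*(-2 + I*M) (G(M) = (-2 + I*M)*M = M*(-2 + I*M))
(4*(-1) + 3) + G(8)*(-32) = (4*(-1) + 3) + (8*(-2 + I*8))*(-32) = (-4 + 3) + (8*(-2 + 8*I))*(-32) = -1 + (-16 + 64*I)*(-32) = -1 + (512 - 2048*I) = 511 - 2048*I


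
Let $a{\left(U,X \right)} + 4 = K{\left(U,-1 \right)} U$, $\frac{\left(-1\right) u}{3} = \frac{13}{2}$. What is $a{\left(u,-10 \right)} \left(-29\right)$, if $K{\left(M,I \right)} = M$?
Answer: $- \frac{43645}{4} \approx -10911.0$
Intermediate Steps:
$u = - \frac{39}{2}$ ($u = - 3 \cdot \frac{13}{2} = - 3 \cdot 13 \cdot \frac{1}{2} = \left(-3\right) \frac{13}{2} = - \frac{39}{2} \approx -19.5$)
$a{\left(U,X \right)} = -4 + U^{2}$ ($a{\left(U,X \right)} = -4 + U U = -4 + U^{2}$)
$a{\left(u,-10 \right)} \left(-29\right) = \left(-4 + \left(- \frac{39}{2}\right)^{2}\right) \left(-29\right) = \left(-4 + \frac{1521}{4}\right) \left(-29\right) = \frac{1505}{4} \left(-29\right) = - \frac{43645}{4}$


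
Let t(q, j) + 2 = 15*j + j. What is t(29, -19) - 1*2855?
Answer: -3161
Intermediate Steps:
t(q, j) = -2 + 16*j (t(q, j) = -2 + (15*j + j) = -2 + 16*j)
t(29, -19) - 1*2855 = (-2 + 16*(-19)) - 1*2855 = (-2 - 304) - 2855 = -306 - 2855 = -3161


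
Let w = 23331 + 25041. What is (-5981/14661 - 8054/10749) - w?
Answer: -2541059508857/52530363 ≈ -48373.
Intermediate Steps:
w = 48372
(-5981/14661 - 8054/10749) - w = (-5981/14661 - 8054/10749) - 1*48372 = (-5981*1/14661 - 8054*1/10749) - 48372 = (-5981/14661 - 8054/10749) - 48372 = -60789821/52530363 - 48372 = -2541059508857/52530363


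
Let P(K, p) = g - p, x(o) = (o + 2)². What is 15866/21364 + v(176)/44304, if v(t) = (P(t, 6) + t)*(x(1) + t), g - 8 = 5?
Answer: 118850457/78875888 ≈ 1.5068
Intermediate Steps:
g = 13 (g = 8 + 5 = 13)
x(o) = (2 + o)²
P(K, p) = 13 - p
v(t) = (7 + t)*(9 + t) (v(t) = ((13 - 1*6) + t)*((2 + 1)² + t) = ((13 - 6) + t)*(3² + t) = (7 + t)*(9 + t))
15866/21364 + v(176)/44304 = 15866/21364 + (63 + 176² + 16*176)/44304 = 15866*(1/21364) + (63 + 30976 + 2816)*(1/44304) = 7933/10682 + 33855*(1/44304) = 7933/10682 + 11285/14768 = 118850457/78875888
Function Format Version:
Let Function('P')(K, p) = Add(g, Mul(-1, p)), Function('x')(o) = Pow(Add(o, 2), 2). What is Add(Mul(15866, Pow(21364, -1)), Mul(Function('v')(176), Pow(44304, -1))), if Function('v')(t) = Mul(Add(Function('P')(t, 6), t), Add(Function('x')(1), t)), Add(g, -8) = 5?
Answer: Rational(118850457, 78875888) ≈ 1.5068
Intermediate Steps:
g = 13 (g = Add(8, 5) = 13)
Function('x')(o) = Pow(Add(2, o), 2)
Function('P')(K, p) = Add(13, Mul(-1, p))
Function('v')(t) = Mul(Add(7, t), Add(9, t)) (Function('v')(t) = Mul(Add(Add(13, Mul(-1, 6)), t), Add(Pow(Add(2, 1), 2), t)) = Mul(Add(Add(13, -6), t), Add(Pow(3, 2), t)) = Mul(Add(7, t), Add(9, t)))
Add(Mul(15866, Pow(21364, -1)), Mul(Function('v')(176), Pow(44304, -1))) = Add(Mul(15866, Pow(21364, -1)), Mul(Add(63, Pow(176, 2), Mul(16, 176)), Pow(44304, -1))) = Add(Mul(15866, Rational(1, 21364)), Mul(Add(63, 30976, 2816), Rational(1, 44304))) = Add(Rational(7933, 10682), Mul(33855, Rational(1, 44304))) = Add(Rational(7933, 10682), Rational(11285, 14768)) = Rational(118850457, 78875888)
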